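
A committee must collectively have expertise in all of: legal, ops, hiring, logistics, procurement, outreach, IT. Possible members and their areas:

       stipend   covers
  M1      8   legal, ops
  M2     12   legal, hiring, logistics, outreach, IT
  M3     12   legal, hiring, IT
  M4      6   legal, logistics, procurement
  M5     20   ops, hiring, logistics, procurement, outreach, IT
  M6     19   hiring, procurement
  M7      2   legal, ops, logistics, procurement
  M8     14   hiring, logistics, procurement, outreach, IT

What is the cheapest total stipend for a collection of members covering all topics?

14

M2, M7 cover every topic at stipend 12 + 2 = 14.
Any cover uses at least 2 members; among all covering selections none totals below 14.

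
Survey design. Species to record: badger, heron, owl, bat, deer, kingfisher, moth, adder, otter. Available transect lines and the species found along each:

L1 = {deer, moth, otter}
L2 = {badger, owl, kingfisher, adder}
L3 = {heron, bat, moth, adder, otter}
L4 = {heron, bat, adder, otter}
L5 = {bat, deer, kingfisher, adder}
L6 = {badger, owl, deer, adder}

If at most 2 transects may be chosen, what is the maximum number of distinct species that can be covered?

Choosing L2, L3 covers {badger, heron, owl, bat, kingfisher, moth, adder, otter} — 8 species.
No choice of 2 transects does better; here deer is left uncovered.

8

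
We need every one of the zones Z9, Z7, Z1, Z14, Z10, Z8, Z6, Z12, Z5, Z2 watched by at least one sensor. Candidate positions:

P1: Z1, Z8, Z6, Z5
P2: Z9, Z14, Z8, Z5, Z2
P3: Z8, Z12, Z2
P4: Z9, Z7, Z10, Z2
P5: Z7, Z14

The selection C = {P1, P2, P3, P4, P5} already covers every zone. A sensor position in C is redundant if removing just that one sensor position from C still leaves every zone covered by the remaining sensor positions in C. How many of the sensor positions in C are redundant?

Drop P1: Z1, Z6 uncovered — not redundant.
Drop P2: the rest still cover every zone — redundant.
Drop P3: Z12 uncovered — not redundant.
Drop P4: Z10 uncovered — not redundant.
Drop P5: the rest still cover every zone — redundant.
2 redundant: P2, P5.

2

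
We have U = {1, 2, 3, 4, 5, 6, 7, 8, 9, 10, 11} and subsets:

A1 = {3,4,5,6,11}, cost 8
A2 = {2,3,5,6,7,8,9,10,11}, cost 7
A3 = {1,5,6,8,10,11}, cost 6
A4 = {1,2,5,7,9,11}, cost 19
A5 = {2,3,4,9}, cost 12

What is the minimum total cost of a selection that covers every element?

A1, A2, A3 cover every element at cost 8 + 7 + 6 = 21.
Any cover uses at least 3 sets; among all covering selections none totals below 21.

21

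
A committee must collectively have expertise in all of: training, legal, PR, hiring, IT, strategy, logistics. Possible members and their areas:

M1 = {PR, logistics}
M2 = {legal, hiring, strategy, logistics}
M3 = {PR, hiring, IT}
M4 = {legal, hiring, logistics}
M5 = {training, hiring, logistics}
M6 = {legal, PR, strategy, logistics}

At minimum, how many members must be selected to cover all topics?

3

M2, M3, M5 together cover {training, legal, PR, hiring, IT, strategy, logistics} — every topic.
No 2 of the 6 members cover everything (all 15 pairs fall short), so 3 is minimum.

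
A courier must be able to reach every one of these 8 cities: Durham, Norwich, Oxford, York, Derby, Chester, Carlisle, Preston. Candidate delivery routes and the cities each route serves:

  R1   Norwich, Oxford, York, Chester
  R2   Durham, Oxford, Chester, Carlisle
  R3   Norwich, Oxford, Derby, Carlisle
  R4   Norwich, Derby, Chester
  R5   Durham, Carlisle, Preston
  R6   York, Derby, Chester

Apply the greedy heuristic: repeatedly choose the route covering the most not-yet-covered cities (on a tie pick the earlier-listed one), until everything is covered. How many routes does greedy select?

3

Pick 1: R1 covers 4 new cities (Norwich, Oxford, York, Chester).
Pick 2: R5 covers 3 new cities (Durham, Carlisle, Preston).
Pick 3: R3 covers 1 new cities (Derby).
Greedy uses 3 routes.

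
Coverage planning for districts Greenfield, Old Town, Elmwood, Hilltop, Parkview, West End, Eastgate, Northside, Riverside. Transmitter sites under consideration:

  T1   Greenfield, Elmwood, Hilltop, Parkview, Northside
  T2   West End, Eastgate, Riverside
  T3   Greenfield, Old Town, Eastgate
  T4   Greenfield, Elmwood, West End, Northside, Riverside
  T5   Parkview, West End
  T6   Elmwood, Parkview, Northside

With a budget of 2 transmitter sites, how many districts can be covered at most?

Choosing T1, T2 covers {Greenfield, Elmwood, Hilltop, Parkview, West End, Eastgate, Northside, Riverside} — 8 districts.
No choice of 2 transmitter sites does better; here Old Town is left uncovered.

8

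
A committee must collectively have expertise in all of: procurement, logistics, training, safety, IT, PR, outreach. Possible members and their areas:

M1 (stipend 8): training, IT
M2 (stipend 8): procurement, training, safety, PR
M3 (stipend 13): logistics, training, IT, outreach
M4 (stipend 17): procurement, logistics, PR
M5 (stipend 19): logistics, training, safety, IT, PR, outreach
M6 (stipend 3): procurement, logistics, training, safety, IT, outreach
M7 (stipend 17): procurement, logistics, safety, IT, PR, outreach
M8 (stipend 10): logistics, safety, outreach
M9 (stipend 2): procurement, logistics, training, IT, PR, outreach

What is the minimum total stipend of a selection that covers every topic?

5

M6, M9 cover every topic at stipend 3 + 2 = 5.
Any cover uses at least 2 members; among all covering selections none totals below 5.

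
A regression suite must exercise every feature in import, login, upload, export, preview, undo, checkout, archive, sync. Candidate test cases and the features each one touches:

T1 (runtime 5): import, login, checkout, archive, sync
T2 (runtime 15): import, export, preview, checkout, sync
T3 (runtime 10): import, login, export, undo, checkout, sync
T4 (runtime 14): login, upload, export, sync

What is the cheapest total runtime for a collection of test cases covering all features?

44

T1, T2, T3, T4 cover every feature at runtime 5 + 15 + 10 + 14 = 44.
Any cover uses at least 4 test cases; among all covering selections none totals below 44.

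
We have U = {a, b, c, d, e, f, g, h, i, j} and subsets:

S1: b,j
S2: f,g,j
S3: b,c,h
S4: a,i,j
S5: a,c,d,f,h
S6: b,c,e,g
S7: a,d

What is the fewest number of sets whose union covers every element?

S4, S5, S6 together cover {a, b, c, d, e, f, g, h, i, j} — every element.
No 2 of the 7 sets cover everything (all 21 pairs fall short), so 3 is minimum.

3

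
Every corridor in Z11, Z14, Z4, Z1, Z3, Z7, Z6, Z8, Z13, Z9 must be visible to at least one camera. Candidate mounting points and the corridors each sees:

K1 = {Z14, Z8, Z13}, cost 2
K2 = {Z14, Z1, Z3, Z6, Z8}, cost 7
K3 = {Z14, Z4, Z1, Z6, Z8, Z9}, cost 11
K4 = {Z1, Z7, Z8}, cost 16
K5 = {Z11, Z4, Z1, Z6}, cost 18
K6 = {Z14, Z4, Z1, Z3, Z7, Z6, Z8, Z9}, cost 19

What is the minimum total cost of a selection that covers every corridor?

39

K1, K5, K6 cover every corridor at cost 2 + 18 + 19 = 39.
Any cover uses at least 3 camera mounts; among all covering selections none totals below 39.
Greedy by coverage-per-cost would pick K1, K2, K3, K4, K5 for 54 — worse than the optimum 39.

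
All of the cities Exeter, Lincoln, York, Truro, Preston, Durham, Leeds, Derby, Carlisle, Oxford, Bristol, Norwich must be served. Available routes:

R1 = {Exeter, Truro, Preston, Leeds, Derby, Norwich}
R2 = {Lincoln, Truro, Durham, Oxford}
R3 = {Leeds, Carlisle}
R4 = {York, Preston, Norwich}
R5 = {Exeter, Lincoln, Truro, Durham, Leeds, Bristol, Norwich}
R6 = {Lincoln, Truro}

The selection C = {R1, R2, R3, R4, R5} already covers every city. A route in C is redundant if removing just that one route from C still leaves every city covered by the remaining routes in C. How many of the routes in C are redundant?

Drop R1: Derby uncovered — not redundant.
Drop R2: Oxford uncovered — not redundant.
Drop R3: Carlisle uncovered — not redundant.
Drop R4: York uncovered — not redundant.
Drop R5: Bristol uncovered — not redundant.
None of the routes in C is redundant.

0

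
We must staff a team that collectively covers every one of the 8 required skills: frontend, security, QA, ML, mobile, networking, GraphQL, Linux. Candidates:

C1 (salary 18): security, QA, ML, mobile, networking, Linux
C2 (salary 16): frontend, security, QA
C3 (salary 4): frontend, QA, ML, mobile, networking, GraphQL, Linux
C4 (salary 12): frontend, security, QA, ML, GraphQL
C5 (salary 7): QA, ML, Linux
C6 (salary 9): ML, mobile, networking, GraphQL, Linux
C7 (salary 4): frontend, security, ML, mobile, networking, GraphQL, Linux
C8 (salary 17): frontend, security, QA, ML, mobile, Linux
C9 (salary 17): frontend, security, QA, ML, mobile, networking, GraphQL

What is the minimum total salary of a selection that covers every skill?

8

C3, C7 cover every skill at salary 4 + 4 = 8.
Any cover uses at least 2 candidates; among all covering selections none totals below 8.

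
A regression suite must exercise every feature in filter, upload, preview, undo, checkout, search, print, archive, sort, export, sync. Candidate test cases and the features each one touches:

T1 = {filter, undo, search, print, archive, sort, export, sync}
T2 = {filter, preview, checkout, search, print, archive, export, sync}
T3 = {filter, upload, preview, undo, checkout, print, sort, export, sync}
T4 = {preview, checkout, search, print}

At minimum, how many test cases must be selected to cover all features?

T1, T3 together cover {filter, upload, preview, undo, checkout, search, print, archive, sort, export, sync} — every feature.
No single test case contains all 11 features, so 2 is optimal.

2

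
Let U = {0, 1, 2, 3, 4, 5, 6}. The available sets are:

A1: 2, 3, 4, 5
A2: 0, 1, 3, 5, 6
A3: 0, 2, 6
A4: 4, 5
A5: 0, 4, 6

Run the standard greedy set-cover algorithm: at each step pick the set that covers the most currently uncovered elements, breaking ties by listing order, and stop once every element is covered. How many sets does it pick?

2

Pick 1: A2 covers 5 new elements (0, 1, 3, 5, 6).
Pick 2: A1 covers 2 new elements (2, 4).
Greedy uses 2 sets.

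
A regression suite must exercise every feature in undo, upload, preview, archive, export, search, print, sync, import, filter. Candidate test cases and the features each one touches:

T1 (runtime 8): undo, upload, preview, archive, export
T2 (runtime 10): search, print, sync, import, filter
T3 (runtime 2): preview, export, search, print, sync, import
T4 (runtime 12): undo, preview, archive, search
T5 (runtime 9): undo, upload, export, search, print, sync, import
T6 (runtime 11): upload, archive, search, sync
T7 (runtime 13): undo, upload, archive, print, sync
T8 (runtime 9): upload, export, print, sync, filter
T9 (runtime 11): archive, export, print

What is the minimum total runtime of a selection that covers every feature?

18

T1, T2 cover every feature at runtime 8 + 10 = 18.
Any cover uses at least 2 test cases; among all covering selections none totals below 18.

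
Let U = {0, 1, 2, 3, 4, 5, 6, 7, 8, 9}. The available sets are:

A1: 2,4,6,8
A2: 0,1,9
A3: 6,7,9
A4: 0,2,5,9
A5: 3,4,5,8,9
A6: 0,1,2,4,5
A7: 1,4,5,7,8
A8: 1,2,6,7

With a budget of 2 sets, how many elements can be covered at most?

9

Choosing A5, A8 covers {1, 2, 3, 4, 5, 6, 7, 8, 9} — 9 elements.
No choice of 2 sets does better; here 0 is left uncovered.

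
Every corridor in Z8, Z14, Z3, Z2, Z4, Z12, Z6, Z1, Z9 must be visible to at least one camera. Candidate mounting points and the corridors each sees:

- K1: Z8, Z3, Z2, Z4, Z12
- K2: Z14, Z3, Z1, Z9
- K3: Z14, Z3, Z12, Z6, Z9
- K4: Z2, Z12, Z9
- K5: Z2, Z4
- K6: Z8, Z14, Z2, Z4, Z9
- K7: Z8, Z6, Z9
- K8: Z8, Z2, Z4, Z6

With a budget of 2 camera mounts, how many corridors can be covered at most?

8

Choosing K1, K2 covers {Z8, Z14, Z3, Z2, Z4, Z12, Z1, Z9} — 8 corridors.
No choice of 2 camera mounts does better; here Z6 is left uncovered.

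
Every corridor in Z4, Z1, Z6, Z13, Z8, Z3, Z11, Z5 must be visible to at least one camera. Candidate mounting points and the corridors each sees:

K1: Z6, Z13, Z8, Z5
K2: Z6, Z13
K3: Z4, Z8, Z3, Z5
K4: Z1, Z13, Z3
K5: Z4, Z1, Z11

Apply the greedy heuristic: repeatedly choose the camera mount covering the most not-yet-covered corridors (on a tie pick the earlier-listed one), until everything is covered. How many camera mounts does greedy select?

3

Pick 1: K1 covers 4 new corridors (Z6, Z13, Z8, Z5).
Pick 2: K5 covers 3 new corridors (Z4, Z1, Z11).
Pick 3: K3 covers 1 new corridors (Z3).
Greedy uses 3 camera mounts.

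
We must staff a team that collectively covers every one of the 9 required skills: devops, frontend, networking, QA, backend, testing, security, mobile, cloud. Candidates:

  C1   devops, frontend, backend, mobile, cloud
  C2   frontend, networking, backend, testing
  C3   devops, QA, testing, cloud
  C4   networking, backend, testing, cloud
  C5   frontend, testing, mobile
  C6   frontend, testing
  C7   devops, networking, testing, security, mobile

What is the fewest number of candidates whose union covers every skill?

C1, C3, C7 together cover {devops, frontend, networking, QA, backend, testing, security, mobile, cloud} — every skill.
No 2 of the 7 candidates cover everything (all 21 pairs fall short), so 3 is minimum.

3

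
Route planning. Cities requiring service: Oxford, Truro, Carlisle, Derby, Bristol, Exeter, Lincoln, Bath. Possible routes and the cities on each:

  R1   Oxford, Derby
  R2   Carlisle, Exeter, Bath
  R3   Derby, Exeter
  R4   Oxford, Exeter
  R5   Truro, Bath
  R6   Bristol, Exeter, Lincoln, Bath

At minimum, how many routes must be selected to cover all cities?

R1, R2, R5, R6 together cover {Oxford, Truro, Carlisle, Derby, Bristol, Exeter, Lincoln, Bath} — every city.
No 3 of the 6 routes cover everything (all 20 triples fall short), so 4 is minimum.

4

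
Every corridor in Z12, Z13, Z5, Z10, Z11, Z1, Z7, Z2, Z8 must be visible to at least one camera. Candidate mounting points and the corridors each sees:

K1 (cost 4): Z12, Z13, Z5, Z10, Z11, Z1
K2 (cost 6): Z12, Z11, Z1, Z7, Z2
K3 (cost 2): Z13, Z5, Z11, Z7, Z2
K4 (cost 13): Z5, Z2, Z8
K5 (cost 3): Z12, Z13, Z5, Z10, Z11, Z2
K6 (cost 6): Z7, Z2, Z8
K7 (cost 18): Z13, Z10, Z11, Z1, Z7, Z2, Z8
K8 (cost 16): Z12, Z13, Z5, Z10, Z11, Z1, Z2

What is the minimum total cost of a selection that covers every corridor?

10

K1, K6 cover every corridor at cost 4 + 6 = 10.
Any cover uses at least 2 camera mounts; among all covering selections none totals below 10.
Greedy by coverage-per-cost would pick K3, K1, K6 for 12 — worse than the optimum 10.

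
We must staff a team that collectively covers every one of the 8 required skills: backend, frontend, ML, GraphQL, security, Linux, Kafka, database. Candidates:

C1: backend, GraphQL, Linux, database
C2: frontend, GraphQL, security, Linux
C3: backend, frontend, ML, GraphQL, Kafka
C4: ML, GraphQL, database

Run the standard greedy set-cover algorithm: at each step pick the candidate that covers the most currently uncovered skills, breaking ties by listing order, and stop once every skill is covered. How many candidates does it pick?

Pick 1: C3 covers 5 new skills (backend, frontend, ML, GraphQL, Kafka).
Pick 2: C1 covers 2 new skills (Linux, database).
Pick 3: C2 covers 1 new skills (security).
Greedy uses 3 candidates.

3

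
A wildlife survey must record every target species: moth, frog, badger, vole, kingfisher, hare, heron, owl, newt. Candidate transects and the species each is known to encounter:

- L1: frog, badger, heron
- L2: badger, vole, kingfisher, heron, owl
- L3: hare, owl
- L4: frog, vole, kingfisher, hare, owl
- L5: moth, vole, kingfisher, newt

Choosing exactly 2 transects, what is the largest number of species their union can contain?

7

Choosing L1, L4 covers {frog, badger, vole, kingfisher, hare, heron, owl} — 7 species.
No choice of 2 transects does better; here moth, newt are left uncovered.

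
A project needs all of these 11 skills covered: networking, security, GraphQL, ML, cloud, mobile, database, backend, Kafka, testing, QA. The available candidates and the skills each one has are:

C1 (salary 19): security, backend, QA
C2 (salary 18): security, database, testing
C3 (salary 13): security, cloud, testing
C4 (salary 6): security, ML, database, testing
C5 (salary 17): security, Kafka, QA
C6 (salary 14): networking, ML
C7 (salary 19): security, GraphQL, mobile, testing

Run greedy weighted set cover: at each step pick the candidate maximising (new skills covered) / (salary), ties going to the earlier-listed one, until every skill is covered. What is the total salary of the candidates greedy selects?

Pick 1: C4 adds 4 new (security, ML, database, testing) at salary 6 (ratio 4/6).
Pick 2: C5 adds 2 new (Kafka, QA) at salary 17 (ratio 2/17).
Pick 3: C7 adds 2 new (GraphQL, mobile) at salary 19 (ratio 2/19).
Pick 4: C3 adds 1 new (cloud) at salary 13 (ratio 1/13).
Pick 5: C6 adds 1 new (networking) at salary 14 (ratio 1/14).
Pick 6: C1 adds 1 new (backend) at salary 19 (ratio 1/19).
Greedy total salary: 6 + 17 + 19 + 13 + 14 + 19 = 88.

88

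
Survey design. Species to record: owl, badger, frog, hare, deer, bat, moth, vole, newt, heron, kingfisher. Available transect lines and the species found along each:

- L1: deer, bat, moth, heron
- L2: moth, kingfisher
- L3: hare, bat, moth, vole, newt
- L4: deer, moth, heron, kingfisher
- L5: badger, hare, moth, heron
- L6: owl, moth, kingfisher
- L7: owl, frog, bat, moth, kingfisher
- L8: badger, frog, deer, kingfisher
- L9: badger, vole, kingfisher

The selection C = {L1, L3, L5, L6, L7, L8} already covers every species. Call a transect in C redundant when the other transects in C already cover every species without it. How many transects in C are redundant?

5

Drop L1: the rest still cover every species — redundant.
Drop L3: vole, newt uncovered — not redundant.
Drop L5: the rest still cover every species — redundant.
Drop L6: the rest still cover every species — redundant.
Drop L7: the rest still cover every species — redundant.
Drop L8: the rest still cover every species — redundant.
5 redundant: L1, L5, L6, L7, L8.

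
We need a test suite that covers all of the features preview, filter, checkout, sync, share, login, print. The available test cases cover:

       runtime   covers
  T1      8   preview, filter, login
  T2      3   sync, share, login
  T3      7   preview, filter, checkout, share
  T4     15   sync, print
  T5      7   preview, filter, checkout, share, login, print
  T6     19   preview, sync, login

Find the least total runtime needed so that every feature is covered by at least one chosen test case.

10

T2, T5 cover every feature at runtime 3 + 7 = 10.
Any cover uses at least 2 test cases; among all covering selections none totals below 10.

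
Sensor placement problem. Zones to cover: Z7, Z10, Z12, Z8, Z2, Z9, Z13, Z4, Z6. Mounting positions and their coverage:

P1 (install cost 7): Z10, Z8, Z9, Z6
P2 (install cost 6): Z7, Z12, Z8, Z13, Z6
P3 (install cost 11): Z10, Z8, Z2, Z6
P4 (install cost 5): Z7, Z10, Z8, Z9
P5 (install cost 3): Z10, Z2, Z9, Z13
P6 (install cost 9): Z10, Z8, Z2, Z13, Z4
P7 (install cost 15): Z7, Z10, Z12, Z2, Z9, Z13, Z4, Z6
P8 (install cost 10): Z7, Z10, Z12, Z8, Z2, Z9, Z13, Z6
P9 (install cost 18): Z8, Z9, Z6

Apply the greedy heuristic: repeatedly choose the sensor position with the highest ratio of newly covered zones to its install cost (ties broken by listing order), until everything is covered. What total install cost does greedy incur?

Pick 1: P5 adds 4 new (Z10, Z2, Z9, Z13) at install cost 3 (ratio 4/3).
Pick 2: P2 adds 4 new (Z7, Z12, Z8, Z6) at install cost 6 (ratio 4/6).
Pick 3: P6 adds 1 new (Z4) at install cost 9 (ratio 1/9).
Greedy total install cost: 3 + 6 + 9 = 18.

18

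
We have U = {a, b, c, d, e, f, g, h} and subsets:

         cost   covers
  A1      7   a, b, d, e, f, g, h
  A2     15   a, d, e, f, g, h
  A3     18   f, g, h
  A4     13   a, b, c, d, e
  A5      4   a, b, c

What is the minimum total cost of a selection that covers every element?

11

A1, A5 cover every element at cost 7 + 4 = 11.
Any cover uses at least 2 sets; among all covering selections none totals below 11.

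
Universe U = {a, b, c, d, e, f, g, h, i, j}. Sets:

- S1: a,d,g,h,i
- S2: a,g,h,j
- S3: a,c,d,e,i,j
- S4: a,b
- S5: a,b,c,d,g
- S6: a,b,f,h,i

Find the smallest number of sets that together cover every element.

3

S1, S3, S6 together cover {a, b, c, d, e, f, g, h, i, j} — every element.
No 2 of the 6 sets cover everything (all 15 pairs fall short), so 3 is minimum.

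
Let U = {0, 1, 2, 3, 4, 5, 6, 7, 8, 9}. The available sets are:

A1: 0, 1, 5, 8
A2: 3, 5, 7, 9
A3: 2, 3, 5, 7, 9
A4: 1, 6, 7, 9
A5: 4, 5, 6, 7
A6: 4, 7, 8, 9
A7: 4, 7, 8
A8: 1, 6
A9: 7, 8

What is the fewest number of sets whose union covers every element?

A1, A3, A5 together cover {0, 1, 2, 3, 4, 5, 6, 7, 8, 9} — every element.
No 2 of the 9 sets cover everything (all 36 pairs fall short), so 3 is minimum.

3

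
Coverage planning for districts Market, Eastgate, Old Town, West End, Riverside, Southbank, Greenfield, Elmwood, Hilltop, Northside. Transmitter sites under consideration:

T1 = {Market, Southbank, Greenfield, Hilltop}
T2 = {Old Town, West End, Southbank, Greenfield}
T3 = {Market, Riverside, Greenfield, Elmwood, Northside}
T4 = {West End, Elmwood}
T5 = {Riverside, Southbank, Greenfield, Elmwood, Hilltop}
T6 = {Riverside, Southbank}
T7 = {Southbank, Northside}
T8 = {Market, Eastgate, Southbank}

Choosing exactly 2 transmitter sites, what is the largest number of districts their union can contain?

8

Choosing T2, T3 covers {Market, Old Town, West End, Riverside, Southbank, Greenfield, Elmwood, Northside} — 8 districts.
No choice of 2 transmitter sites does better; here Eastgate, Hilltop are left uncovered.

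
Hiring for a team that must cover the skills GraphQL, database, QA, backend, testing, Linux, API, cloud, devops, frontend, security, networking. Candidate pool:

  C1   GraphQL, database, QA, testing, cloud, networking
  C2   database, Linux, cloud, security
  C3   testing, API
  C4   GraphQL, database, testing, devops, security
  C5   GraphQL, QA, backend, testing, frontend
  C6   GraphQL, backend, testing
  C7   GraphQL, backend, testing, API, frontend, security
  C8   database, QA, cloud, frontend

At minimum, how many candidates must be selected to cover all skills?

C1, C2, C4, C7 together cover {GraphQL, database, QA, backend, testing, Linux, API, cloud, devops, frontend, security, networking} — every skill.
No 3 of the 8 candidates cover everything (all 56 triples fall short), so 4 is minimum.

4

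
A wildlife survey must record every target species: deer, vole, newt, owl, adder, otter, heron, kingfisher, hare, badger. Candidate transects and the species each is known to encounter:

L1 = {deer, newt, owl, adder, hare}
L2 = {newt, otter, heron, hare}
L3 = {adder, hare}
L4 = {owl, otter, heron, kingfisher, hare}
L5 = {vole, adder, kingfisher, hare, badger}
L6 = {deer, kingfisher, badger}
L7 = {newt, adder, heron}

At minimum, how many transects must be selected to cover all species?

L1, L2, L5 together cover {deer, vole, newt, owl, adder, otter, heron, kingfisher, hare, badger} — every species.
No 2 of the 7 transects cover everything (all 21 pairs fall short), so 3 is minimum.

3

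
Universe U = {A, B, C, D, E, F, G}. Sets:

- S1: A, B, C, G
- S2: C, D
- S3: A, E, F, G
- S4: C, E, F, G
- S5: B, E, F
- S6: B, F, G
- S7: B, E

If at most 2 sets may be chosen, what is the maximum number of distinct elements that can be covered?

6

Choosing S1, S3 covers {A, B, C, E, F, G} — 6 elements.
No choice of 2 sets does better; here D is left uncovered.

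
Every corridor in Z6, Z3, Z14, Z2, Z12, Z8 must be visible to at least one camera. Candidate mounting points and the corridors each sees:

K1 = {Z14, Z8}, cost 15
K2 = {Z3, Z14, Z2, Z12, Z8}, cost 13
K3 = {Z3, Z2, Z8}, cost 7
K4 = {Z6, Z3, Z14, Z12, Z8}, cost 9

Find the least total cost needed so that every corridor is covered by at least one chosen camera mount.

K3, K4 cover every corridor at cost 7 + 9 = 16.
Any cover uses at least 2 camera mounts; among all covering selections none totals below 16.

16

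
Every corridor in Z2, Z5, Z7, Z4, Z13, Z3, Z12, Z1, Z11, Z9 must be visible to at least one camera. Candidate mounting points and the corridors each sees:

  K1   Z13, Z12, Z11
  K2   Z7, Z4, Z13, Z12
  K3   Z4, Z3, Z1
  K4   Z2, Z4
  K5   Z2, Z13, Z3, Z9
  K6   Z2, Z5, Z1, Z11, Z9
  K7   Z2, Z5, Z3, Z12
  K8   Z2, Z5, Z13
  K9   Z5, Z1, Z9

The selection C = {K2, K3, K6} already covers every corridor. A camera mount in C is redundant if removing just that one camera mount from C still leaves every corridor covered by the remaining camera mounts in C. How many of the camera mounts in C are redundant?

Drop K2: Z7, Z13, Z12 uncovered — not redundant.
Drop K3: Z3 uncovered — not redundant.
Drop K6: Z2, Z5, Z11, Z9 uncovered — not redundant.
None of the camera mounts in C is redundant.

0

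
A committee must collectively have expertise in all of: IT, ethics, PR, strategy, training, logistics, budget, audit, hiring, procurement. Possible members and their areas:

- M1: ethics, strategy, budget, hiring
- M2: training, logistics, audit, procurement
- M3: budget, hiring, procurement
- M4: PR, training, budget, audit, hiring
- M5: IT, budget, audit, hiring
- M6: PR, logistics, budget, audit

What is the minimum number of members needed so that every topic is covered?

4

M1, M2, M4, M5 together cover {IT, ethics, PR, strategy, training, logistics, budget, audit, hiring, procurement} — every topic.
No 3 of the 6 members cover everything (all 20 triples fall short), so 4 is minimum.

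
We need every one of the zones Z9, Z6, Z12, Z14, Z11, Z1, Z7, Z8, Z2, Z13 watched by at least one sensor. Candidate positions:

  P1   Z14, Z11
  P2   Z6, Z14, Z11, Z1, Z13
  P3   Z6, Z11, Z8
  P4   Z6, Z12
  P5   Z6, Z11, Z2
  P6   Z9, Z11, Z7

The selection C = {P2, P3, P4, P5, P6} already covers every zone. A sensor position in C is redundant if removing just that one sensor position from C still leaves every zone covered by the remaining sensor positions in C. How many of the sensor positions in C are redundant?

0

Drop P2: Z14, Z1, Z13 uncovered — not redundant.
Drop P3: Z8 uncovered — not redundant.
Drop P4: Z12 uncovered — not redundant.
Drop P5: Z2 uncovered — not redundant.
Drop P6: Z9, Z7 uncovered — not redundant.
None of the sensor positions in C is redundant.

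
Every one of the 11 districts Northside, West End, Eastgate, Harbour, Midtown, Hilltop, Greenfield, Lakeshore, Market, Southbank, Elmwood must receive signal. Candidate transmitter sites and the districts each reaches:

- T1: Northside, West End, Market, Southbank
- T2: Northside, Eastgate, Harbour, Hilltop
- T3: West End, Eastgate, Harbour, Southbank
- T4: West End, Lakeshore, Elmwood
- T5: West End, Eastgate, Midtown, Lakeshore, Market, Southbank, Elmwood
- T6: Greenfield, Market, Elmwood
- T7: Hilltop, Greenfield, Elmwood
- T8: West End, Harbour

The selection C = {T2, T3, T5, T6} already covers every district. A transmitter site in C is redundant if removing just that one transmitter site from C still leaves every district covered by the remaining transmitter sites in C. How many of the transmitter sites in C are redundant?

Drop T2: Northside, Hilltop uncovered — not redundant.
Drop T3: the rest still cover every district — redundant.
Drop T5: Midtown, Lakeshore uncovered — not redundant.
Drop T6: Greenfield uncovered — not redundant.
1 redundant: T3.

1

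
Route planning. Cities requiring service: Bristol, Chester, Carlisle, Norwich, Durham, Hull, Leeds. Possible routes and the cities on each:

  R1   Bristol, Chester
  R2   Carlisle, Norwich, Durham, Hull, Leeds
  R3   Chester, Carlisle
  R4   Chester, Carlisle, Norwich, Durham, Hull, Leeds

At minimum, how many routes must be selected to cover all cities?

2

R1, R2 together cover {Bristol, Chester, Carlisle, Norwich, Durham, Hull, Leeds} — every city.
No single route contains all 7 cities, so 2 is optimal.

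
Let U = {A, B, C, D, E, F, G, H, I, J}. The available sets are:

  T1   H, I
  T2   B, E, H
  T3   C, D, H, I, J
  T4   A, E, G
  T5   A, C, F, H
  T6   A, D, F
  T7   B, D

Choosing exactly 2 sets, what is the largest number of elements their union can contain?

Choosing T3, T4 covers {A, C, D, E, G, H, I, J} — 8 elements.
No choice of 2 sets does better; here B, F are left uncovered.

8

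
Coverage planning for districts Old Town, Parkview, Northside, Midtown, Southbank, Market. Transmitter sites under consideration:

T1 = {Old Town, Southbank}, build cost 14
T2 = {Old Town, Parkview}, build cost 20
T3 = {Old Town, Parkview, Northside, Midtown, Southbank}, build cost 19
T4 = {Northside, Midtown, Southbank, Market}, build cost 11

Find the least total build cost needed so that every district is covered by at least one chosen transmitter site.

T3, T4 cover every district at build cost 19 + 11 = 30.
Any cover uses at least 2 transmitter sites; among all covering selections none totals below 30.

30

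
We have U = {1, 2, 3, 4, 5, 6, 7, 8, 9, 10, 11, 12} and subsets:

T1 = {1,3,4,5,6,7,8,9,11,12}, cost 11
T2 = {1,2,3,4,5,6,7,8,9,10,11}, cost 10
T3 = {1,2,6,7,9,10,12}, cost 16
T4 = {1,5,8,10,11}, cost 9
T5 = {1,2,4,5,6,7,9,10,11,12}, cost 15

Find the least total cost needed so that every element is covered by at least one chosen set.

21

T1, T2 cover every element at cost 11 + 10 = 21.
Any cover uses at least 2 sets; among all covering selections none totals below 21.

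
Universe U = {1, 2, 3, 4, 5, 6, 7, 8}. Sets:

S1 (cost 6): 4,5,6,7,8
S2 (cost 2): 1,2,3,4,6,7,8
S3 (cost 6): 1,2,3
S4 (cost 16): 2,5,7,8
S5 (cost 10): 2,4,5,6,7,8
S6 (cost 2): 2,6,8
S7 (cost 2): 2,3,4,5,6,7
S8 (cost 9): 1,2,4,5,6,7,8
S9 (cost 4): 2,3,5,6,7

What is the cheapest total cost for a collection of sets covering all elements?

4

S2, S7 cover every element at cost 2 + 2 = 4.
Any cover uses at least 2 sets; among all covering selections none totals below 4.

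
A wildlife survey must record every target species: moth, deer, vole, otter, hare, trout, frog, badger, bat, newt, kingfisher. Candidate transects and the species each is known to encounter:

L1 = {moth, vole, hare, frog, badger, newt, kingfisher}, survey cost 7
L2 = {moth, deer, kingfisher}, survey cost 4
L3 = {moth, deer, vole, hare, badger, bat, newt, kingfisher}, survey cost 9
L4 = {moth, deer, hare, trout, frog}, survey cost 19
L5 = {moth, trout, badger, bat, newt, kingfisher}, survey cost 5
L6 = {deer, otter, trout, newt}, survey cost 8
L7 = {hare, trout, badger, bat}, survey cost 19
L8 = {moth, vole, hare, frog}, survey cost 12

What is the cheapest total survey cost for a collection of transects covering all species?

L1, L5, L6 cover every species at survey cost 7 + 5 + 8 = 20.
Any cover uses at least 3 transects; among all covering selections none totals below 20.
Greedy by coverage-per-survey cost would pick L5, L1, L2, L6 for 24 — worse than the optimum 20.

20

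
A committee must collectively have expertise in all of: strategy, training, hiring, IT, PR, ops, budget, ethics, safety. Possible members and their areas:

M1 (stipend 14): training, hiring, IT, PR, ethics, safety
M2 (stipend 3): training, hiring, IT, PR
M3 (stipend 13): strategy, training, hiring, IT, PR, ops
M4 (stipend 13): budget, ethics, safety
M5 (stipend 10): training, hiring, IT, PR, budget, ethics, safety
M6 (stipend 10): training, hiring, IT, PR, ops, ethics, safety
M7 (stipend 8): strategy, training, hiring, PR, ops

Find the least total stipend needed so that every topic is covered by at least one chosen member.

M5, M7 cover every topic at stipend 10 + 8 = 18.
Any cover uses at least 2 members; among all covering selections none totals below 18.
Greedy by coverage-per-stipend would pick M2, M5, M7 for 21 — worse than the optimum 18.

18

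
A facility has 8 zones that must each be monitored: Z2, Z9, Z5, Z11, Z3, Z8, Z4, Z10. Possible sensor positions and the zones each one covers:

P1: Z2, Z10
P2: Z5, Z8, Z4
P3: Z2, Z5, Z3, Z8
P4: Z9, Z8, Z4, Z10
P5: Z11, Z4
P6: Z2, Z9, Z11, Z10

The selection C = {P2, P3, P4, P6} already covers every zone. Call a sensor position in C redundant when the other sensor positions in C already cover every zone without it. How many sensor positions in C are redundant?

2

Drop P2: the rest still cover every zone — redundant.
Drop P3: Z3 uncovered — not redundant.
Drop P4: the rest still cover every zone — redundant.
Drop P6: Z11 uncovered — not redundant.
2 redundant: P2, P4.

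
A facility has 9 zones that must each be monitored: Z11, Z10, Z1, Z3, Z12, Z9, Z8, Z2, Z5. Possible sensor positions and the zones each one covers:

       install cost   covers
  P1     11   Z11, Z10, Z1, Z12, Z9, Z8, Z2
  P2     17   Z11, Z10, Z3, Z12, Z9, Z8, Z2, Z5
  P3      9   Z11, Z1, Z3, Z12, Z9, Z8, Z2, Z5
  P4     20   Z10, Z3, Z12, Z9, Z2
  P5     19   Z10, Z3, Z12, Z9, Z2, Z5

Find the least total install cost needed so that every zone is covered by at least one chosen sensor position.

P1, P3 cover every zone at install cost 11 + 9 = 20.
Any cover uses at least 2 sensor positions; among all covering selections none totals below 20.

20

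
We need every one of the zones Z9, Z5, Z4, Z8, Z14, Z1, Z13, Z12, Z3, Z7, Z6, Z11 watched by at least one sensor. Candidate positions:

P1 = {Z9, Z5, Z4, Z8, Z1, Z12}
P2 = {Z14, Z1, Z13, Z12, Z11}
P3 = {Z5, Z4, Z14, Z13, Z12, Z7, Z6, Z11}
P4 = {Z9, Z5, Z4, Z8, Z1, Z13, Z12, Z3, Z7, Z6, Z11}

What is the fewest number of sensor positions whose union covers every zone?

2

P2, P4 together cover {Z9, Z5, Z4, Z8, Z14, Z1, Z13, Z12, Z3, Z7, Z6, Z11} — every zone.
No single sensor position contains all 12 zones, so 2 is optimal.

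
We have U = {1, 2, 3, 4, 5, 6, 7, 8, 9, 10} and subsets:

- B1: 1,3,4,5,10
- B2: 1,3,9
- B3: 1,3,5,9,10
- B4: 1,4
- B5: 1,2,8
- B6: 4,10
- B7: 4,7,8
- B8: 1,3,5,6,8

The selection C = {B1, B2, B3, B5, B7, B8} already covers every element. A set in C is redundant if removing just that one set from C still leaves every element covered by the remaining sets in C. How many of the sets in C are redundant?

Drop B1: the rest still cover every element — redundant.
Drop B2: the rest still cover every element — redundant.
Drop B3: the rest still cover every element — redundant.
Drop B5: 2 uncovered — not redundant.
Drop B7: 7 uncovered — not redundant.
Drop B8: 6 uncovered — not redundant.
3 redundant: B1, B2, B3.

3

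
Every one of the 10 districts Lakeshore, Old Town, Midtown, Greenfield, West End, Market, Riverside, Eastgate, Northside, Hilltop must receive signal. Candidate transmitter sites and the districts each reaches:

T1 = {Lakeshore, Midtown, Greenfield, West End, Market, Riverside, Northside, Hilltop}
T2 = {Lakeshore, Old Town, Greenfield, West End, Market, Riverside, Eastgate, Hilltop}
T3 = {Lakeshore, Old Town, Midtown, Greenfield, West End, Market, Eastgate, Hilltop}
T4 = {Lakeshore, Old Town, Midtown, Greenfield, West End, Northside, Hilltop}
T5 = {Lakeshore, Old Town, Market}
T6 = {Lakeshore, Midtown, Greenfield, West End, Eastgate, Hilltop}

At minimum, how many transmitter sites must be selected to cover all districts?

2

T1, T2 together cover {Lakeshore, Old Town, Midtown, Greenfield, West End, Market, Riverside, Eastgate, Northside, Hilltop} — every district.
No single transmitter site contains all 10 districts, so 2 is optimal.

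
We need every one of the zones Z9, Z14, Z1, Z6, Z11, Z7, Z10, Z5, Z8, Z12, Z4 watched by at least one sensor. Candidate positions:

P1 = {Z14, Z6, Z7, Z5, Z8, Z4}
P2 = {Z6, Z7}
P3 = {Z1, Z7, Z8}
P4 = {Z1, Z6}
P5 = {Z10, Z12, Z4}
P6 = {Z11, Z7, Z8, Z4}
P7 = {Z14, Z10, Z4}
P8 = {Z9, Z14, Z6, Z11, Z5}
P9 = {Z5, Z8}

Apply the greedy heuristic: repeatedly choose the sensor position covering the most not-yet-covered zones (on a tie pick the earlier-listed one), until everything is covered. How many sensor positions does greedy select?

4

Pick 1: P1 covers 6 new zones (Z14, Z6, Z7, Z5, Z8, Z4).
Pick 2: P5 covers 2 new zones (Z10, Z12).
Pick 3: P8 covers 2 new zones (Z9, Z11).
Pick 4: P3 covers 1 new zones (Z1).
Greedy uses 4 sensor positions. (The true minimum is 3.)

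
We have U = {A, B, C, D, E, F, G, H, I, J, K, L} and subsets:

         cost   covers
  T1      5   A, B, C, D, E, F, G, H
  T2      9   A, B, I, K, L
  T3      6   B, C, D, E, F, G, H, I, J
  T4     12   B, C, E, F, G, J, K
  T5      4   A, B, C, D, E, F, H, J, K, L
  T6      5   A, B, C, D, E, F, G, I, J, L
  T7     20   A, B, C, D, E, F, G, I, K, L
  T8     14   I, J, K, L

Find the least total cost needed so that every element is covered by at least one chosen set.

9

T5, T6 cover every element at cost 4 + 5 = 9.
Any cover uses at least 2 sets; among all covering selections none totals below 9.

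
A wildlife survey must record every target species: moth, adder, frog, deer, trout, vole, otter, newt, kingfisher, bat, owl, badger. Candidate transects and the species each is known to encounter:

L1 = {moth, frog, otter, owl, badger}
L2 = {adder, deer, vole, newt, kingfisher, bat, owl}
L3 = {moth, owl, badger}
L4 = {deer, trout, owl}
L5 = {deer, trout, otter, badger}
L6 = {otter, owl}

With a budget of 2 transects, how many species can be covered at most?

11

Choosing L1, L2 covers {moth, adder, frog, deer, vole, otter, newt, kingfisher, bat, owl, badger} — 11 species.
No choice of 2 transects does better; here trout is left uncovered.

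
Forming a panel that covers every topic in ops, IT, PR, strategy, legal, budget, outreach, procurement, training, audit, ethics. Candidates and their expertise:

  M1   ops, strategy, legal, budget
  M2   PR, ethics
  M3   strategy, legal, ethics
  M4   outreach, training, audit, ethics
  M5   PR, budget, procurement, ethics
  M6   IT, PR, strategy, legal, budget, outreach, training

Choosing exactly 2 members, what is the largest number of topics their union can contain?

Choosing M4, M6 covers {IT, PR, strategy, legal, budget, outreach, training, audit, ethics} — 9 topics.
No choice of 2 members does better; here ops, procurement are left uncovered.

9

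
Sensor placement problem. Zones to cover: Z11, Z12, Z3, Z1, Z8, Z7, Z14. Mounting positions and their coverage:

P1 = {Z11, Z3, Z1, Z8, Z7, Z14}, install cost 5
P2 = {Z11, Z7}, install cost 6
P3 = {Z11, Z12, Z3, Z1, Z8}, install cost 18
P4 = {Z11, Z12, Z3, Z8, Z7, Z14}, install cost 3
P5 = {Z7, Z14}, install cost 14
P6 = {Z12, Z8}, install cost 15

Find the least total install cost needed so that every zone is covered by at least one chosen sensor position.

8

P1, P4 cover every zone at install cost 5 + 3 = 8.
Any cover uses at least 2 sensor positions; among all covering selections none totals below 8.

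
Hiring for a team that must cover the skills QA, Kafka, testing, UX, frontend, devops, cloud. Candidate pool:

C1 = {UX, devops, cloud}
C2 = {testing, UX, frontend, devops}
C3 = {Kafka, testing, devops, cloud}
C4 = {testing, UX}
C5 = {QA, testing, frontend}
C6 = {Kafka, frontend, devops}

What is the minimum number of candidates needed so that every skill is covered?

C1, C3, C5 together cover {QA, Kafka, testing, UX, frontend, devops, cloud} — every skill.
No 2 of the 6 candidates cover everything (all 15 pairs fall short), so 3 is minimum.

3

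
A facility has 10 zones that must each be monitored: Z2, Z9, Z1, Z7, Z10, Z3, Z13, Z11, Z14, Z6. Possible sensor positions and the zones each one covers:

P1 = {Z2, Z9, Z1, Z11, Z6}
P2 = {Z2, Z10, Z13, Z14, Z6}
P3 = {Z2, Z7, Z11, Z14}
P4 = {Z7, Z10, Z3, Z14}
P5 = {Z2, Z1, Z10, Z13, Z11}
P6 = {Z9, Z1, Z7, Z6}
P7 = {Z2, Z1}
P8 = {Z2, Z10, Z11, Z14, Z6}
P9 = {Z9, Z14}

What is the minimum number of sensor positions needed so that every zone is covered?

P1, P2, P4 together cover {Z2, Z9, Z1, Z7, Z10, Z3, Z13, Z11, Z14, Z6} — every zone.
No 2 of the 9 sensor positions cover everything (all 36 pairs fall short), so 3 is minimum.

3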